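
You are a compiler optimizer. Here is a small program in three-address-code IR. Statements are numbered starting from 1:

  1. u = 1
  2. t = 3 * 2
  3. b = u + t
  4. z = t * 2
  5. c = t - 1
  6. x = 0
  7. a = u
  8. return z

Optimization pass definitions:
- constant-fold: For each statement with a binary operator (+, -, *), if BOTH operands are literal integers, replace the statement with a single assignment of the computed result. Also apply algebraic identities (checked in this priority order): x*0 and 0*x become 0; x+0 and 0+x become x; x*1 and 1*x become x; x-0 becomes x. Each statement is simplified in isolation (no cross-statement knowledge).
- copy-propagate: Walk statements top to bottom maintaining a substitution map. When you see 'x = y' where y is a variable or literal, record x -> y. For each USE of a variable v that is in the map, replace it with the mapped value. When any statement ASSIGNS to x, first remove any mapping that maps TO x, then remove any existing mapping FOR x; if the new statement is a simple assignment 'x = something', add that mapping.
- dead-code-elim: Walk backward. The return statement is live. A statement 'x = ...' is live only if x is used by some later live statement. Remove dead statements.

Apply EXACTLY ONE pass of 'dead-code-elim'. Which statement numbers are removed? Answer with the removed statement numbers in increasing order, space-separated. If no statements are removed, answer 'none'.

Answer: 1 3 5 6 7

Derivation:
Backward liveness scan:
Stmt 1 'u = 1': DEAD (u not in live set [])
Stmt 2 't = 3 * 2': KEEP (t is live); live-in = []
Stmt 3 'b = u + t': DEAD (b not in live set ['t'])
Stmt 4 'z = t * 2': KEEP (z is live); live-in = ['t']
Stmt 5 'c = t - 1': DEAD (c not in live set ['z'])
Stmt 6 'x = 0': DEAD (x not in live set ['z'])
Stmt 7 'a = u': DEAD (a not in live set ['z'])
Stmt 8 'return z': KEEP (return); live-in = ['z']
Removed statement numbers: [1, 3, 5, 6, 7]
Surviving IR:
  t = 3 * 2
  z = t * 2
  return z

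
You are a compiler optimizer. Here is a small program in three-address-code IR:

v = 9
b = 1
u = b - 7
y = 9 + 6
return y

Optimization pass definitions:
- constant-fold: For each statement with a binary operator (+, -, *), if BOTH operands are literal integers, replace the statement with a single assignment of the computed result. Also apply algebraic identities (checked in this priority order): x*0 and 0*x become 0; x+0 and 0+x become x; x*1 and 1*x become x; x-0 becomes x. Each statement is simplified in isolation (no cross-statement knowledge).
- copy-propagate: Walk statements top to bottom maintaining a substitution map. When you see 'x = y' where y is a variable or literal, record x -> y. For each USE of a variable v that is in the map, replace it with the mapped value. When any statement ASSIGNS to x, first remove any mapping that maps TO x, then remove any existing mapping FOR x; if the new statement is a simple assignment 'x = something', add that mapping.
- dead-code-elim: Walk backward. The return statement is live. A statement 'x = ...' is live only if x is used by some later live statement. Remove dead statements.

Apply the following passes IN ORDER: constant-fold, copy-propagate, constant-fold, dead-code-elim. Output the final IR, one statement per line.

Answer: return 15

Derivation:
Initial IR:
  v = 9
  b = 1
  u = b - 7
  y = 9 + 6
  return y
After constant-fold (5 stmts):
  v = 9
  b = 1
  u = b - 7
  y = 15
  return y
After copy-propagate (5 stmts):
  v = 9
  b = 1
  u = 1 - 7
  y = 15
  return 15
After constant-fold (5 stmts):
  v = 9
  b = 1
  u = -6
  y = 15
  return 15
After dead-code-elim (1 stmts):
  return 15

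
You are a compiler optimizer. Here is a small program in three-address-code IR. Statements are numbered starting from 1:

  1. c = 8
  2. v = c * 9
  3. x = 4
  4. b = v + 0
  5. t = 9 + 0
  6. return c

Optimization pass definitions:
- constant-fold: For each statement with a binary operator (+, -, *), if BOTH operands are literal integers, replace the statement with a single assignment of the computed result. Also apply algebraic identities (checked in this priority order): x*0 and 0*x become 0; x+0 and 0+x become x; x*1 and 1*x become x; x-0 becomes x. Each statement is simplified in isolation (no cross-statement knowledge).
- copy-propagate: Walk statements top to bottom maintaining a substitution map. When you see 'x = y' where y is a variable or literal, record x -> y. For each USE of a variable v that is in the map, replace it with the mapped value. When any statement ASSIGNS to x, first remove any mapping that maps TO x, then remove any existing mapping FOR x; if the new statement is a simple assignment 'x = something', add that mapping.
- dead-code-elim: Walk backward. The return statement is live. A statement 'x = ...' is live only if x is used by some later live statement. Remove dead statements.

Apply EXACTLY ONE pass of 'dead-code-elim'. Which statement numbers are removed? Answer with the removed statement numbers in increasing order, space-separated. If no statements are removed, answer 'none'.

Backward liveness scan:
Stmt 1 'c = 8': KEEP (c is live); live-in = []
Stmt 2 'v = c * 9': DEAD (v not in live set ['c'])
Stmt 3 'x = 4': DEAD (x not in live set ['c'])
Stmt 4 'b = v + 0': DEAD (b not in live set ['c'])
Stmt 5 't = 9 + 0': DEAD (t not in live set ['c'])
Stmt 6 'return c': KEEP (return); live-in = ['c']
Removed statement numbers: [2, 3, 4, 5]
Surviving IR:
  c = 8
  return c

Answer: 2 3 4 5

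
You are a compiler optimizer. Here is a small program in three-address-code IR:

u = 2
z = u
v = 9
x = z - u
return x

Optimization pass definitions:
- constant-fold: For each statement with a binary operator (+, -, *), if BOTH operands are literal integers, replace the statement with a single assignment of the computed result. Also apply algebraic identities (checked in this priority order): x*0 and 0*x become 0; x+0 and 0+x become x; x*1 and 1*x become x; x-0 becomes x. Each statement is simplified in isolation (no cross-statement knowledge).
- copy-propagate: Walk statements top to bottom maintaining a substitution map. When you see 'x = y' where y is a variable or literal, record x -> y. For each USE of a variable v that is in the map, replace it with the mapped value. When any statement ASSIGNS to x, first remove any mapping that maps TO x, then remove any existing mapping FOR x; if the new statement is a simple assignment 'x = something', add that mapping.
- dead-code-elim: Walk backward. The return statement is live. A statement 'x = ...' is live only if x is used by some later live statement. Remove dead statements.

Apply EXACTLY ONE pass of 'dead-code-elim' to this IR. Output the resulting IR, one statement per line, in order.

Answer: u = 2
z = u
x = z - u
return x

Derivation:
Applying dead-code-elim statement-by-statement:
  [5] return x  -> KEEP (return); live=['x']
  [4] x = z - u  -> KEEP; live=['u', 'z']
  [3] v = 9  -> DEAD (v not live)
  [2] z = u  -> KEEP; live=['u']
  [1] u = 2  -> KEEP; live=[]
Result (4 stmts):
  u = 2
  z = u
  x = z - u
  return x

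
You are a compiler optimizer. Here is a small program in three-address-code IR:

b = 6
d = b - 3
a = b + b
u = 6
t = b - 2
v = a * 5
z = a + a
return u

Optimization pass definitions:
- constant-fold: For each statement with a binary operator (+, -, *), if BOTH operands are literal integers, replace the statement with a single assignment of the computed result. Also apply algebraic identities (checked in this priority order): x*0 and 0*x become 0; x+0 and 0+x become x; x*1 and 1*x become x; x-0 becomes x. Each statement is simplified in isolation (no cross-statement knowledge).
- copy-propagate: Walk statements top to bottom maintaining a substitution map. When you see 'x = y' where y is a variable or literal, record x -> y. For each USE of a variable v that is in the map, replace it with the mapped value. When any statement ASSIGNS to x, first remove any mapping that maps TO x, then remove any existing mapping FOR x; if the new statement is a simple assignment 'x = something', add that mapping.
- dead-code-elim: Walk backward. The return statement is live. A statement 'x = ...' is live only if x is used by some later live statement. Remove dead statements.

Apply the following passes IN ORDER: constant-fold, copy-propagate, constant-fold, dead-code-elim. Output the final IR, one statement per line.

Answer: return 6

Derivation:
Initial IR:
  b = 6
  d = b - 3
  a = b + b
  u = 6
  t = b - 2
  v = a * 5
  z = a + a
  return u
After constant-fold (8 stmts):
  b = 6
  d = b - 3
  a = b + b
  u = 6
  t = b - 2
  v = a * 5
  z = a + a
  return u
After copy-propagate (8 stmts):
  b = 6
  d = 6 - 3
  a = 6 + 6
  u = 6
  t = 6 - 2
  v = a * 5
  z = a + a
  return 6
After constant-fold (8 stmts):
  b = 6
  d = 3
  a = 12
  u = 6
  t = 4
  v = a * 5
  z = a + a
  return 6
After dead-code-elim (1 stmts):
  return 6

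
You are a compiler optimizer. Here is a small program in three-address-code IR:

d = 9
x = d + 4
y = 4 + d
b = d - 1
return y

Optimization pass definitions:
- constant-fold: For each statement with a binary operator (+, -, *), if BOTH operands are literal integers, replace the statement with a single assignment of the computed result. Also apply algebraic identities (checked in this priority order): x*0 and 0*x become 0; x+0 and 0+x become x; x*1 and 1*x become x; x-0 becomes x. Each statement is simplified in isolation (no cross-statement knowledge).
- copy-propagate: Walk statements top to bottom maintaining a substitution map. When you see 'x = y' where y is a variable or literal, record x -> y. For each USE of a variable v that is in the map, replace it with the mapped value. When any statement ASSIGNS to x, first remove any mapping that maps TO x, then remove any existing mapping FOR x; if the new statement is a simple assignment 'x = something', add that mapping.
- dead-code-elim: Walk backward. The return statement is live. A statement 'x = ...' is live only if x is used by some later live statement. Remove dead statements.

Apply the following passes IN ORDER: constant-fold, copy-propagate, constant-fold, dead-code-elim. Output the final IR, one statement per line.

Initial IR:
  d = 9
  x = d + 4
  y = 4 + d
  b = d - 1
  return y
After constant-fold (5 stmts):
  d = 9
  x = d + 4
  y = 4 + d
  b = d - 1
  return y
After copy-propagate (5 stmts):
  d = 9
  x = 9 + 4
  y = 4 + 9
  b = 9 - 1
  return y
After constant-fold (5 stmts):
  d = 9
  x = 13
  y = 13
  b = 8
  return y
After dead-code-elim (2 stmts):
  y = 13
  return y

Answer: y = 13
return y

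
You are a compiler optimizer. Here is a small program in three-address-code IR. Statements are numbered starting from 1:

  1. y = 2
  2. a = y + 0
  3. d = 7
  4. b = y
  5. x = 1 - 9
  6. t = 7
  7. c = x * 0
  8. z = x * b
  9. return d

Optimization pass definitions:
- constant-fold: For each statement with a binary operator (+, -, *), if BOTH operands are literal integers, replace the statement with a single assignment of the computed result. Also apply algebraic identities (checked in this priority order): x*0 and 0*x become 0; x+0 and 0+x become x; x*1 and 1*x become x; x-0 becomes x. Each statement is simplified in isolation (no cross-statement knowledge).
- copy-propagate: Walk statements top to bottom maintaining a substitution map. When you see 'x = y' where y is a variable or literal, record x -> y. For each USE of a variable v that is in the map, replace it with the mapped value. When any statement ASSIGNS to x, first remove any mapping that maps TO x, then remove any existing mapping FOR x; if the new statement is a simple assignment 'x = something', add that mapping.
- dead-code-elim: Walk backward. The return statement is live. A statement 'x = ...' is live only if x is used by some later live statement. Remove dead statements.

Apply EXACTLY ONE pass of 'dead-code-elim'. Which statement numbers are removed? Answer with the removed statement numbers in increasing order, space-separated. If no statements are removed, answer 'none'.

Answer: 1 2 4 5 6 7 8

Derivation:
Backward liveness scan:
Stmt 1 'y = 2': DEAD (y not in live set [])
Stmt 2 'a = y + 0': DEAD (a not in live set [])
Stmt 3 'd = 7': KEEP (d is live); live-in = []
Stmt 4 'b = y': DEAD (b not in live set ['d'])
Stmt 5 'x = 1 - 9': DEAD (x not in live set ['d'])
Stmt 6 't = 7': DEAD (t not in live set ['d'])
Stmt 7 'c = x * 0': DEAD (c not in live set ['d'])
Stmt 8 'z = x * b': DEAD (z not in live set ['d'])
Stmt 9 'return d': KEEP (return); live-in = ['d']
Removed statement numbers: [1, 2, 4, 5, 6, 7, 8]
Surviving IR:
  d = 7
  return d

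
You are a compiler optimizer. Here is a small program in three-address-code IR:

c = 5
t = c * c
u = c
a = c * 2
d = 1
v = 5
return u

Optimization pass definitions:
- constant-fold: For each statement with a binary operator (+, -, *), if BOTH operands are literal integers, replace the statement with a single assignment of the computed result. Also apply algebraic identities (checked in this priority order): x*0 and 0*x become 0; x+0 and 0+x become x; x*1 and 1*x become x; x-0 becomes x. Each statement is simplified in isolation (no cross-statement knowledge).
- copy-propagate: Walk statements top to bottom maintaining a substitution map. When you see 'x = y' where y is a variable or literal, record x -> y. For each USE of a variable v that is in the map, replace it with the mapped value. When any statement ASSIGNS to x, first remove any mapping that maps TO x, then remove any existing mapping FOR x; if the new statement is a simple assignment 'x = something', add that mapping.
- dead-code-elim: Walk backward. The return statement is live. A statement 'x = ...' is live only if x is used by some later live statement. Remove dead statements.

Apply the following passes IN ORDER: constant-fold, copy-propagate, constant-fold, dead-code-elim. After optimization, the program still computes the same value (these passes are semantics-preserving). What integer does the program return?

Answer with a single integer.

Initial IR:
  c = 5
  t = c * c
  u = c
  a = c * 2
  d = 1
  v = 5
  return u
After constant-fold (7 stmts):
  c = 5
  t = c * c
  u = c
  a = c * 2
  d = 1
  v = 5
  return u
After copy-propagate (7 stmts):
  c = 5
  t = 5 * 5
  u = 5
  a = 5 * 2
  d = 1
  v = 5
  return 5
After constant-fold (7 stmts):
  c = 5
  t = 25
  u = 5
  a = 10
  d = 1
  v = 5
  return 5
After dead-code-elim (1 stmts):
  return 5
Evaluate:
  c = 5  =>  c = 5
  t = c * c  =>  t = 25
  u = c  =>  u = 5
  a = c * 2  =>  a = 10
  d = 1  =>  d = 1
  v = 5  =>  v = 5
  return u = 5

Answer: 5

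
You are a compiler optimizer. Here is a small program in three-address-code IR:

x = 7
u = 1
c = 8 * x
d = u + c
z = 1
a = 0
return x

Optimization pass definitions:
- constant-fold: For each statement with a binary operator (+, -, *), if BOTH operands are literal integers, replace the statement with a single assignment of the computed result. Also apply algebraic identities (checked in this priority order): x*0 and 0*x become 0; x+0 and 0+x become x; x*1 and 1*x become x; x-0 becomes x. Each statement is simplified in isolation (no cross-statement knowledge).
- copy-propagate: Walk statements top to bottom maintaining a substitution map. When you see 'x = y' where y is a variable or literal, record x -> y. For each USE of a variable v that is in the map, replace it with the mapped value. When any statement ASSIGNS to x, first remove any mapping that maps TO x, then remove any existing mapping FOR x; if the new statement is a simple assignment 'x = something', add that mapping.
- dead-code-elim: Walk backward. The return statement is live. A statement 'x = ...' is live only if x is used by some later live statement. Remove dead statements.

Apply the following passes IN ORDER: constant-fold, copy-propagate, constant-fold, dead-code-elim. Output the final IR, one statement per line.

Initial IR:
  x = 7
  u = 1
  c = 8 * x
  d = u + c
  z = 1
  a = 0
  return x
After constant-fold (7 stmts):
  x = 7
  u = 1
  c = 8 * x
  d = u + c
  z = 1
  a = 0
  return x
After copy-propagate (7 stmts):
  x = 7
  u = 1
  c = 8 * 7
  d = 1 + c
  z = 1
  a = 0
  return 7
After constant-fold (7 stmts):
  x = 7
  u = 1
  c = 56
  d = 1 + c
  z = 1
  a = 0
  return 7
After dead-code-elim (1 stmts):
  return 7

Answer: return 7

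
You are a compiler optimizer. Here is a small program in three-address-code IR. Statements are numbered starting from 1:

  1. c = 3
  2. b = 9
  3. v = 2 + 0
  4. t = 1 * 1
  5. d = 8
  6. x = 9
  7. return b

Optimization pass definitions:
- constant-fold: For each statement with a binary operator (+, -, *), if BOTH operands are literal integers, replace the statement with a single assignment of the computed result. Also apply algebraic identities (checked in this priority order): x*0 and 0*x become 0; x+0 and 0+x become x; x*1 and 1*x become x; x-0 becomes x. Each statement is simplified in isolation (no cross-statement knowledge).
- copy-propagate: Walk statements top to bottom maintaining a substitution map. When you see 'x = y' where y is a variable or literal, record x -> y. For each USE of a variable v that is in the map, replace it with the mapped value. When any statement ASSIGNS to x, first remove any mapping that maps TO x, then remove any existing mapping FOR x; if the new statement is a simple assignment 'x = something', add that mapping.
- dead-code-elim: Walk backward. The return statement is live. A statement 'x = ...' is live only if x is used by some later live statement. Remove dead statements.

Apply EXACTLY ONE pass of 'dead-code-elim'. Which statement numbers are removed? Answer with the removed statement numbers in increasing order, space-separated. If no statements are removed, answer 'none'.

Answer: 1 3 4 5 6

Derivation:
Backward liveness scan:
Stmt 1 'c = 3': DEAD (c not in live set [])
Stmt 2 'b = 9': KEEP (b is live); live-in = []
Stmt 3 'v = 2 + 0': DEAD (v not in live set ['b'])
Stmt 4 't = 1 * 1': DEAD (t not in live set ['b'])
Stmt 5 'd = 8': DEAD (d not in live set ['b'])
Stmt 6 'x = 9': DEAD (x not in live set ['b'])
Stmt 7 'return b': KEEP (return); live-in = ['b']
Removed statement numbers: [1, 3, 4, 5, 6]
Surviving IR:
  b = 9
  return b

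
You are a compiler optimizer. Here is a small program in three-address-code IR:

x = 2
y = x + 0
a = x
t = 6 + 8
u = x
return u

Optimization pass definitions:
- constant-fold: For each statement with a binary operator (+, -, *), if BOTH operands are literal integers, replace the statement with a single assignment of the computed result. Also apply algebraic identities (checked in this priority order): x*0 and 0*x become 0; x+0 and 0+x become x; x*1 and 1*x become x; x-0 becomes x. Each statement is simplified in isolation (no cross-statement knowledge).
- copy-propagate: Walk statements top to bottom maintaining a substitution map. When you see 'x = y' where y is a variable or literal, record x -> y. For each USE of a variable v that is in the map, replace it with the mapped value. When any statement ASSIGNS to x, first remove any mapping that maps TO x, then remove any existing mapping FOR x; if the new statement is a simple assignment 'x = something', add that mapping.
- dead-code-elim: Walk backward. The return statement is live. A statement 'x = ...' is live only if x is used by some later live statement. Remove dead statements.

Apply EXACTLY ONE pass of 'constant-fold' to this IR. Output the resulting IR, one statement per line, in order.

Answer: x = 2
y = x
a = x
t = 14
u = x
return u

Derivation:
Applying constant-fold statement-by-statement:
  [1] x = 2  (unchanged)
  [2] y = x + 0  -> y = x
  [3] a = x  (unchanged)
  [4] t = 6 + 8  -> t = 14
  [5] u = x  (unchanged)
  [6] return u  (unchanged)
Result (6 stmts):
  x = 2
  y = x
  a = x
  t = 14
  u = x
  return u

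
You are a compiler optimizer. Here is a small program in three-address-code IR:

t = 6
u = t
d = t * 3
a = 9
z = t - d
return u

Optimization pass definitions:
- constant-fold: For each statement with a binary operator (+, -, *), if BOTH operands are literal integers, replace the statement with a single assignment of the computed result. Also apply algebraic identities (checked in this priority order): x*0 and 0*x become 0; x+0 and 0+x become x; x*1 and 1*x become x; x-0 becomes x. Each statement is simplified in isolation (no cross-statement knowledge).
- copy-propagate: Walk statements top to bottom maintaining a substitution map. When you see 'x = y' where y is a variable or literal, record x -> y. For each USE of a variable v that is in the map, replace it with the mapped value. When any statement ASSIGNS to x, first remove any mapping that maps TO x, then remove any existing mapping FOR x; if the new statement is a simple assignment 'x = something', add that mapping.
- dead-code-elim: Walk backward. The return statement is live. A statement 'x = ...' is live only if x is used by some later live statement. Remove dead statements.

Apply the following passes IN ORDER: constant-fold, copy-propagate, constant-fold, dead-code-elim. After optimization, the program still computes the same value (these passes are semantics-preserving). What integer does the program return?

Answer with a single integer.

Answer: 6

Derivation:
Initial IR:
  t = 6
  u = t
  d = t * 3
  a = 9
  z = t - d
  return u
After constant-fold (6 stmts):
  t = 6
  u = t
  d = t * 3
  a = 9
  z = t - d
  return u
After copy-propagate (6 stmts):
  t = 6
  u = 6
  d = 6 * 3
  a = 9
  z = 6 - d
  return 6
After constant-fold (6 stmts):
  t = 6
  u = 6
  d = 18
  a = 9
  z = 6 - d
  return 6
After dead-code-elim (1 stmts):
  return 6
Evaluate:
  t = 6  =>  t = 6
  u = t  =>  u = 6
  d = t * 3  =>  d = 18
  a = 9  =>  a = 9
  z = t - d  =>  z = -12
  return u = 6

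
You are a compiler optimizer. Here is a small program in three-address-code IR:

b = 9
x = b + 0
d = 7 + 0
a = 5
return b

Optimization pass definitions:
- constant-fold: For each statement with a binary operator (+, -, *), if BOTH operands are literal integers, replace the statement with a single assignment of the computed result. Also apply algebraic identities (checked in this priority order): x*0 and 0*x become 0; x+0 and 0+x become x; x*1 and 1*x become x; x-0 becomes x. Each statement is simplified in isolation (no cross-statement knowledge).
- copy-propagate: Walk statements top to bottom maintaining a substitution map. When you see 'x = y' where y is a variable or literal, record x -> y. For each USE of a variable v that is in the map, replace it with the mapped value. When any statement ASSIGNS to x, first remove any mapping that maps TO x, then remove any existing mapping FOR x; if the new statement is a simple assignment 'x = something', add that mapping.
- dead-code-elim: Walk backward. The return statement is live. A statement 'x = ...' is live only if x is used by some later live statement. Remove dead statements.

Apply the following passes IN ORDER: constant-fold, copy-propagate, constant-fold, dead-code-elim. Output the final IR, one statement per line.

Answer: return 9

Derivation:
Initial IR:
  b = 9
  x = b + 0
  d = 7 + 0
  a = 5
  return b
After constant-fold (5 stmts):
  b = 9
  x = b
  d = 7
  a = 5
  return b
After copy-propagate (5 stmts):
  b = 9
  x = 9
  d = 7
  a = 5
  return 9
After constant-fold (5 stmts):
  b = 9
  x = 9
  d = 7
  a = 5
  return 9
After dead-code-elim (1 stmts):
  return 9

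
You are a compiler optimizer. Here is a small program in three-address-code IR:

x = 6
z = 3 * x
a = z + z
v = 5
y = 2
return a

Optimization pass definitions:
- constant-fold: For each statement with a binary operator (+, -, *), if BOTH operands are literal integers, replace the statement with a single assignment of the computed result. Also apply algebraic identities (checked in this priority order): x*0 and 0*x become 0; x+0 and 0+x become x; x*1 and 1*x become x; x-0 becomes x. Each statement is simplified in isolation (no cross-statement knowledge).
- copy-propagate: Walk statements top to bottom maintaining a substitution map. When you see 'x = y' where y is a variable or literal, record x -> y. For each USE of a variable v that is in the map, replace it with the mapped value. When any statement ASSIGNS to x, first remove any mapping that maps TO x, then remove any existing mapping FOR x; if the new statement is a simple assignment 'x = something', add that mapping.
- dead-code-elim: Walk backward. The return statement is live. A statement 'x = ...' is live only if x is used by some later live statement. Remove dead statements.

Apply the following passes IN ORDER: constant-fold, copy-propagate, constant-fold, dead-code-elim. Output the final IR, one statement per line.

Answer: z = 18
a = z + z
return a

Derivation:
Initial IR:
  x = 6
  z = 3 * x
  a = z + z
  v = 5
  y = 2
  return a
After constant-fold (6 stmts):
  x = 6
  z = 3 * x
  a = z + z
  v = 5
  y = 2
  return a
After copy-propagate (6 stmts):
  x = 6
  z = 3 * 6
  a = z + z
  v = 5
  y = 2
  return a
After constant-fold (6 stmts):
  x = 6
  z = 18
  a = z + z
  v = 5
  y = 2
  return a
After dead-code-elim (3 stmts):
  z = 18
  a = z + z
  return a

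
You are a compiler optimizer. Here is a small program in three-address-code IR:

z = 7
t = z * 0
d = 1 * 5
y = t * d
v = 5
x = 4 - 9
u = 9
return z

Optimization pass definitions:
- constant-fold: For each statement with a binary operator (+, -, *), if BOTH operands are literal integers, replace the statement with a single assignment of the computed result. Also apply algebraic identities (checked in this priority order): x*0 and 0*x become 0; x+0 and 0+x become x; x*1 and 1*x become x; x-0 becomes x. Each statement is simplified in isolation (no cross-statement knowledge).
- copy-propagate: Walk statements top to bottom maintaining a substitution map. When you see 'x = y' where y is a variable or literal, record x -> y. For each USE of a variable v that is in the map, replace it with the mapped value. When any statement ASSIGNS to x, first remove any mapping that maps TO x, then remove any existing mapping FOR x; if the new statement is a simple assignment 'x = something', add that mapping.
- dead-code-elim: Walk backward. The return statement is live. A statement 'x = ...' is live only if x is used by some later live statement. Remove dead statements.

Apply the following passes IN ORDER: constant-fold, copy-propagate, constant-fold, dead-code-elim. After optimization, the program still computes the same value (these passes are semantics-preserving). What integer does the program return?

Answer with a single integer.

Initial IR:
  z = 7
  t = z * 0
  d = 1 * 5
  y = t * d
  v = 5
  x = 4 - 9
  u = 9
  return z
After constant-fold (8 stmts):
  z = 7
  t = 0
  d = 5
  y = t * d
  v = 5
  x = -5
  u = 9
  return z
After copy-propagate (8 stmts):
  z = 7
  t = 0
  d = 5
  y = 0 * 5
  v = 5
  x = -5
  u = 9
  return 7
After constant-fold (8 stmts):
  z = 7
  t = 0
  d = 5
  y = 0
  v = 5
  x = -5
  u = 9
  return 7
After dead-code-elim (1 stmts):
  return 7
Evaluate:
  z = 7  =>  z = 7
  t = z * 0  =>  t = 0
  d = 1 * 5  =>  d = 5
  y = t * d  =>  y = 0
  v = 5  =>  v = 5
  x = 4 - 9  =>  x = -5
  u = 9  =>  u = 9
  return z = 7

Answer: 7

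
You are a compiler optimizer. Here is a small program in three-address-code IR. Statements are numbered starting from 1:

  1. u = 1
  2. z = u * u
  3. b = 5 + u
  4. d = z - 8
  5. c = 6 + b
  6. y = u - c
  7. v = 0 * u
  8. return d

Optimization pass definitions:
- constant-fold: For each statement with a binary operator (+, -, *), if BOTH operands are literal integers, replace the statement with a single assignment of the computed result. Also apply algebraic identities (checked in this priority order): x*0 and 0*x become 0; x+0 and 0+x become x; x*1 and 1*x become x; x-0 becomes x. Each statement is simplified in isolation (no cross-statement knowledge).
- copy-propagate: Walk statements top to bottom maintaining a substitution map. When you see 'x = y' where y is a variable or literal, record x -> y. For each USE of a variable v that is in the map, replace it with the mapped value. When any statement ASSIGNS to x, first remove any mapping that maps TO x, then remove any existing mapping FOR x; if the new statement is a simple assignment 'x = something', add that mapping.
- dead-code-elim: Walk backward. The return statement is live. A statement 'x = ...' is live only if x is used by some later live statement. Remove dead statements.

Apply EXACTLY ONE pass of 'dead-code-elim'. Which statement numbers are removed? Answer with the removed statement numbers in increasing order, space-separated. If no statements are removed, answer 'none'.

Backward liveness scan:
Stmt 1 'u = 1': KEEP (u is live); live-in = []
Stmt 2 'z = u * u': KEEP (z is live); live-in = ['u']
Stmt 3 'b = 5 + u': DEAD (b not in live set ['z'])
Stmt 4 'd = z - 8': KEEP (d is live); live-in = ['z']
Stmt 5 'c = 6 + b': DEAD (c not in live set ['d'])
Stmt 6 'y = u - c': DEAD (y not in live set ['d'])
Stmt 7 'v = 0 * u': DEAD (v not in live set ['d'])
Stmt 8 'return d': KEEP (return); live-in = ['d']
Removed statement numbers: [3, 5, 6, 7]
Surviving IR:
  u = 1
  z = u * u
  d = z - 8
  return d

Answer: 3 5 6 7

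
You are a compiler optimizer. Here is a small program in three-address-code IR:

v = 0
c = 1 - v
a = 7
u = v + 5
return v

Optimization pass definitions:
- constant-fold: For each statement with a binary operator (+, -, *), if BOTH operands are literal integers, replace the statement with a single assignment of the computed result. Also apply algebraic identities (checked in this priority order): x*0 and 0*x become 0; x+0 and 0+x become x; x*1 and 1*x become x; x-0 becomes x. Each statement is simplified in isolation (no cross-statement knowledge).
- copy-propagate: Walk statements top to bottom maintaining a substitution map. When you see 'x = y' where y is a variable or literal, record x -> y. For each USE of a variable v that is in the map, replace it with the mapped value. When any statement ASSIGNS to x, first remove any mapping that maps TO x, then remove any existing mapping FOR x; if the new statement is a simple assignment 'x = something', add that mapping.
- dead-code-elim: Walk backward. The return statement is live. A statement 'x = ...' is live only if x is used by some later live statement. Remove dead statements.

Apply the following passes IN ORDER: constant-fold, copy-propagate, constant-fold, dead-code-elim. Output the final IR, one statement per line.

Initial IR:
  v = 0
  c = 1 - v
  a = 7
  u = v + 5
  return v
After constant-fold (5 stmts):
  v = 0
  c = 1 - v
  a = 7
  u = v + 5
  return v
After copy-propagate (5 stmts):
  v = 0
  c = 1 - 0
  a = 7
  u = 0 + 5
  return 0
After constant-fold (5 stmts):
  v = 0
  c = 1
  a = 7
  u = 5
  return 0
After dead-code-elim (1 stmts):
  return 0

Answer: return 0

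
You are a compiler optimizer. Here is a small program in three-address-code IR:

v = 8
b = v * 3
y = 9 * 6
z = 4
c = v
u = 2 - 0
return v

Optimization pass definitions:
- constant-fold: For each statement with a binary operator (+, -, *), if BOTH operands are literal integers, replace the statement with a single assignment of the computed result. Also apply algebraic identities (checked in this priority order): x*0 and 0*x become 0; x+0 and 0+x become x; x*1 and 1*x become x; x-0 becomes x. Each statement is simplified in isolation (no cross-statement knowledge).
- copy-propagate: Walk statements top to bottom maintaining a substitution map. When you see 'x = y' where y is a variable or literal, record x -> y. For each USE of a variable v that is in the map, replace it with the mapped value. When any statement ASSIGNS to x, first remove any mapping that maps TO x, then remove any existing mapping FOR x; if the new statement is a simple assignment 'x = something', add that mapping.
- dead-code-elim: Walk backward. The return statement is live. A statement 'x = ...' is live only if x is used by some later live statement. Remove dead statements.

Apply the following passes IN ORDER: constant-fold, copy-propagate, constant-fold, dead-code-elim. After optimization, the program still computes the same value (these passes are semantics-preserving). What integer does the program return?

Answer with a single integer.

Answer: 8

Derivation:
Initial IR:
  v = 8
  b = v * 3
  y = 9 * 6
  z = 4
  c = v
  u = 2 - 0
  return v
After constant-fold (7 stmts):
  v = 8
  b = v * 3
  y = 54
  z = 4
  c = v
  u = 2
  return v
After copy-propagate (7 stmts):
  v = 8
  b = 8 * 3
  y = 54
  z = 4
  c = 8
  u = 2
  return 8
After constant-fold (7 stmts):
  v = 8
  b = 24
  y = 54
  z = 4
  c = 8
  u = 2
  return 8
After dead-code-elim (1 stmts):
  return 8
Evaluate:
  v = 8  =>  v = 8
  b = v * 3  =>  b = 24
  y = 9 * 6  =>  y = 54
  z = 4  =>  z = 4
  c = v  =>  c = 8
  u = 2 - 0  =>  u = 2
  return v = 8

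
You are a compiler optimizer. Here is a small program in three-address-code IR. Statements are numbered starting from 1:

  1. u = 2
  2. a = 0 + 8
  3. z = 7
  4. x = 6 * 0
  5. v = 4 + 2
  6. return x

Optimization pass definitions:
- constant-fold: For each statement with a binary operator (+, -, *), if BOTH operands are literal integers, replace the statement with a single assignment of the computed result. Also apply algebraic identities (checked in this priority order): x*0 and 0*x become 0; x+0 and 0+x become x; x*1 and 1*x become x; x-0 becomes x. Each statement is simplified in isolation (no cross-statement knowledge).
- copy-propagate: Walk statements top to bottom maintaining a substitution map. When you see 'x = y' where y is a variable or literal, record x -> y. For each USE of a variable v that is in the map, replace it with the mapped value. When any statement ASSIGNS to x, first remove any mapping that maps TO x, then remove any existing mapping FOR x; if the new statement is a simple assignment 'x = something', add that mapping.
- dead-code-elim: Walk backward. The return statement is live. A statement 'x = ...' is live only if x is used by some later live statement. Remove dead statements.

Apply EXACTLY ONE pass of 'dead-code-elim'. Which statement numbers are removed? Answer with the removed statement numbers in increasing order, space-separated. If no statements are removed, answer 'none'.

Backward liveness scan:
Stmt 1 'u = 2': DEAD (u not in live set [])
Stmt 2 'a = 0 + 8': DEAD (a not in live set [])
Stmt 3 'z = 7': DEAD (z not in live set [])
Stmt 4 'x = 6 * 0': KEEP (x is live); live-in = []
Stmt 5 'v = 4 + 2': DEAD (v not in live set ['x'])
Stmt 6 'return x': KEEP (return); live-in = ['x']
Removed statement numbers: [1, 2, 3, 5]
Surviving IR:
  x = 6 * 0
  return x

Answer: 1 2 3 5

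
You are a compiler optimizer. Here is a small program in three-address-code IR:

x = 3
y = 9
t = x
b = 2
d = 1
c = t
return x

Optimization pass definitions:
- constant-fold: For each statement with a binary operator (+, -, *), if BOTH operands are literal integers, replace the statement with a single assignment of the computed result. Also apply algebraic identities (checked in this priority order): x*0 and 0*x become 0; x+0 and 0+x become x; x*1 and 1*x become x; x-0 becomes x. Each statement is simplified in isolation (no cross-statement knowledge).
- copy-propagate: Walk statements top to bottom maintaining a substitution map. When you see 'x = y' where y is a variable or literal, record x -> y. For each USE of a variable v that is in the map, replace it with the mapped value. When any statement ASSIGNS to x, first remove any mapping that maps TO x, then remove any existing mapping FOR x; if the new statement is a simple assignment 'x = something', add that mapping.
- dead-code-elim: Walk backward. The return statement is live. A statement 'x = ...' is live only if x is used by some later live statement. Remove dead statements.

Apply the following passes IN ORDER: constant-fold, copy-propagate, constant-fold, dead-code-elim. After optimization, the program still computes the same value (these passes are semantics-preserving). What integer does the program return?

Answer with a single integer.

Answer: 3

Derivation:
Initial IR:
  x = 3
  y = 9
  t = x
  b = 2
  d = 1
  c = t
  return x
After constant-fold (7 stmts):
  x = 3
  y = 9
  t = x
  b = 2
  d = 1
  c = t
  return x
After copy-propagate (7 stmts):
  x = 3
  y = 9
  t = 3
  b = 2
  d = 1
  c = 3
  return 3
After constant-fold (7 stmts):
  x = 3
  y = 9
  t = 3
  b = 2
  d = 1
  c = 3
  return 3
After dead-code-elim (1 stmts):
  return 3
Evaluate:
  x = 3  =>  x = 3
  y = 9  =>  y = 9
  t = x  =>  t = 3
  b = 2  =>  b = 2
  d = 1  =>  d = 1
  c = t  =>  c = 3
  return x = 3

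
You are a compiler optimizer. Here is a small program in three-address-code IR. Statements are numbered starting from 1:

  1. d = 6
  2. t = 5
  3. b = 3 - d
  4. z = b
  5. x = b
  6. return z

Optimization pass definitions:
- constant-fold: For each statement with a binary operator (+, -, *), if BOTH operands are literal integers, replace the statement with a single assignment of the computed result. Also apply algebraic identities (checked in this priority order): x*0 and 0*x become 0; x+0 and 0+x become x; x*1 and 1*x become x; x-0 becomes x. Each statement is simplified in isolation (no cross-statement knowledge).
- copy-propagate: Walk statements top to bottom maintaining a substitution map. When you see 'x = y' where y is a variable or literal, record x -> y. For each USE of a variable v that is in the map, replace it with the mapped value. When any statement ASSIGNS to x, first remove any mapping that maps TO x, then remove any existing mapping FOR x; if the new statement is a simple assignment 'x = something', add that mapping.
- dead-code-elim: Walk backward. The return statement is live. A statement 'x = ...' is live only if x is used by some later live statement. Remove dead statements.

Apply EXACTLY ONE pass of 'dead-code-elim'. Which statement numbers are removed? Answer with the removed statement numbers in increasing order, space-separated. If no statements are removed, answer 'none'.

Backward liveness scan:
Stmt 1 'd = 6': KEEP (d is live); live-in = []
Stmt 2 't = 5': DEAD (t not in live set ['d'])
Stmt 3 'b = 3 - d': KEEP (b is live); live-in = ['d']
Stmt 4 'z = b': KEEP (z is live); live-in = ['b']
Stmt 5 'x = b': DEAD (x not in live set ['z'])
Stmt 6 'return z': KEEP (return); live-in = ['z']
Removed statement numbers: [2, 5]
Surviving IR:
  d = 6
  b = 3 - d
  z = b
  return z

Answer: 2 5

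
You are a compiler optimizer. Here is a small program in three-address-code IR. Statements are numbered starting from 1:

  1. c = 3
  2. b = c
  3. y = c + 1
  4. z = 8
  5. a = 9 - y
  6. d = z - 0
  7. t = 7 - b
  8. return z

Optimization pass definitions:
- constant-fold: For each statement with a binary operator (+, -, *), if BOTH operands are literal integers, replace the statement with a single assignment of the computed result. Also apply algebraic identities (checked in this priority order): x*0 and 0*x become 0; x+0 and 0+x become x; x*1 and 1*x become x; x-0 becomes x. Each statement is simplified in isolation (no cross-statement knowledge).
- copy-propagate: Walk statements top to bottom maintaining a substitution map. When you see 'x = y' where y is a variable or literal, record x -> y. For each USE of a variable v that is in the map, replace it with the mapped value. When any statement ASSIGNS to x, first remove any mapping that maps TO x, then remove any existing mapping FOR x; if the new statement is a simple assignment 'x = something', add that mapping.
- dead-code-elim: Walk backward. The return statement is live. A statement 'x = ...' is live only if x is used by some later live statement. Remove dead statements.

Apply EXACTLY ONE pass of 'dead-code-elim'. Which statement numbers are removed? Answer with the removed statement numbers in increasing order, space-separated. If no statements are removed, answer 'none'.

Answer: 1 2 3 5 6 7

Derivation:
Backward liveness scan:
Stmt 1 'c = 3': DEAD (c not in live set [])
Stmt 2 'b = c': DEAD (b not in live set [])
Stmt 3 'y = c + 1': DEAD (y not in live set [])
Stmt 4 'z = 8': KEEP (z is live); live-in = []
Stmt 5 'a = 9 - y': DEAD (a not in live set ['z'])
Stmt 6 'd = z - 0': DEAD (d not in live set ['z'])
Stmt 7 't = 7 - b': DEAD (t not in live set ['z'])
Stmt 8 'return z': KEEP (return); live-in = ['z']
Removed statement numbers: [1, 2, 3, 5, 6, 7]
Surviving IR:
  z = 8
  return z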